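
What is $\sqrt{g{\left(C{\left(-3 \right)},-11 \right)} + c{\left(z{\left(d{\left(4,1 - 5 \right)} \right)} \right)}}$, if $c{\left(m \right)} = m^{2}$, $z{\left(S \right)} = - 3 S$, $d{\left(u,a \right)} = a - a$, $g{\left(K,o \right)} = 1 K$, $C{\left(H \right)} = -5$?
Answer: $i \sqrt{5} \approx 2.2361 i$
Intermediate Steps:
$g{\left(K,o \right)} = K$
$d{\left(u,a \right)} = 0$
$\sqrt{g{\left(C{\left(-3 \right)},-11 \right)} + c{\left(z{\left(d{\left(4,1 - 5 \right)} \right)} \right)}} = \sqrt{-5 + \left(\left(-3\right) 0\right)^{2}} = \sqrt{-5 + 0^{2}} = \sqrt{-5 + 0} = \sqrt{-5} = i \sqrt{5}$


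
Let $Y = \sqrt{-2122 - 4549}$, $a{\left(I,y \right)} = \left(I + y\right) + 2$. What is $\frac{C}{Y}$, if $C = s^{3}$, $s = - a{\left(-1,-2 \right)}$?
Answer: $- \frac{i \sqrt{6671}}{6671} \approx - 0.012243 i$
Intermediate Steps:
$a{\left(I,y \right)} = 2 + I + y$
$s = 1$ ($s = - (2 - 1 - 2) = \left(-1\right) \left(-1\right) = 1$)
$Y = i \sqrt{6671}$ ($Y = \sqrt{-6671} = i \sqrt{6671} \approx 81.676 i$)
$C = 1$ ($C = 1^{3} = 1$)
$\frac{C}{Y} = 1 \frac{1}{i \sqrt{6671}} = 1 \left(- \frac{i \sqrt{6671}}{6671}\right) = - \frac{i \sqrt{6671}}{6671}$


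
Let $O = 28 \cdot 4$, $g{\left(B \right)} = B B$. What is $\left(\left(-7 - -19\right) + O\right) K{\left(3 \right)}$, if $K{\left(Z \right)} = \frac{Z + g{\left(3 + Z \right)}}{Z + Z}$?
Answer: $806$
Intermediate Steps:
$g{\left(B \right)} = B^{2}$
$K{\left(Z \right)} = \frac{Z + \left(3 + Z\right)^{2}}{2 Z}$ ($K{\left(Z \right)} = \frac{Z + \left(3 + Z\right)^{2}}{Z + Z} = \frac{Z + \left(3 + Z\right)^{2}}{2 Z}$)
$O = 112$
$\left(\left(-7 - -19\right) + O\right) K{\left(3 \right)} = \left(\left(-7 - -19\right) + 112\right) \frac{3 + \left(3 + 3\right)^{2}}{2 \cdot 3} = \left(\left(-7 + 19\right) + 112\right) \frac{1}{2} \cdot \frac{1}{3} \left(3 + 6^{2}\right) = \left(12 + 112\right) \frac{1}{2} \cdot \frac{1}{3} \left(3 + 36\right) = 124 \cdot \frac{1}{2} \cdot \frac{1}{3} \cdot 39 = 124 \cdot \frac{13}{2} = 806$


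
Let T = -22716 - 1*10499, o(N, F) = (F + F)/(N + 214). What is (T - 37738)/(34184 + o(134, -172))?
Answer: -6172911/2973922 ≈ -2.0757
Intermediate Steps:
o(N, F) = 2*F/(214 + N) (o(N, F) = (2*F)/(214 + N) = 2*F/(214 + N))
T = -33215 (T = -22716 - 10499 = -33215)
(T - 37738)/(34184 + o(134, -172)) = (-33215 - 37738)/(34184 + 2*(-172)/(214 + 134)) = -70953/(34184 + 2*(-172)/348) = -70953/(34184 + 2*(-172)*(1/348)) = -70953/(34184 - 86/87) = -70953/2973922/87 = -70953*87/2973922 = -6172911/2973922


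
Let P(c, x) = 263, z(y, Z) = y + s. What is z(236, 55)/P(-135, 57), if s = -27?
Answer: 209/263 ≈ 0.79468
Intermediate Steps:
z(y, Z) = -27 + y (z(y, Z) = y - 27 = -27 + y)
z(236, 55)/P(-135, 57) = (-27 + 236)/263 = 209*(1/263) = 209/263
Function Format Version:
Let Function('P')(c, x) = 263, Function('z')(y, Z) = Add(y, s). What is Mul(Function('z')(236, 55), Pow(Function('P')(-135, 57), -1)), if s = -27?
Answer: Rational(209, 263) ≈ 0.79468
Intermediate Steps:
Function('z')(y, Z) = Add(-27, y) (Function('z')(y, Z) = Add(y, -27) = Add(-27, y))
Mul(Function('z')(236, 55), Pow(Function('P')(-135, 57), -1)) = Mul(Add(-27, 236), Pow(263, -1)) = Mul(209, Rational(1, 263)) = Rational(209, 263)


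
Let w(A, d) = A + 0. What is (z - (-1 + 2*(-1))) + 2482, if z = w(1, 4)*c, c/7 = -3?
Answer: 2464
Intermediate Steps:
w(A, d) = A
c = -21 (c = 7*(-3) = -21)
z = -21 (z = 1*(-21) = -21)
(z - (-1 + 2*(-1))) + 2482 = (-21 - (-1 + 2*(-1))) + 2482 = (-21 - (-1 - 2)) + 2482 = (-21 - 1*(-3)) + 2482 = (-21 + 3) + 2482 = -18 + 2482 = 2464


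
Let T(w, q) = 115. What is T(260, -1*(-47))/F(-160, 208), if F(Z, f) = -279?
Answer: -115/279 ≈ -0.41219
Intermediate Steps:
T(260, -1*(-47))/F(-160, 208) = 115/(-279) = 115*(-1/279) = -115/279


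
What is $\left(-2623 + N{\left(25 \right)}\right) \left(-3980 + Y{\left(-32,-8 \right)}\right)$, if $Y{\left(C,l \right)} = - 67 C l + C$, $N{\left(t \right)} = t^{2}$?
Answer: $42285672$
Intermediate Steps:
$Y{\left(C,l \right)} = C - 67 C l$ ($Y{\left(C,l \right)} = - 67 C l + C = C - 67 C l$)
$\left(-2623 + N{\left(25 \right)}\right) \left(-3980 + Y{\left(-32,-8 \right)}\right) = \left(-2623 + 25^{2}\right) \left(-3980 - 32 \left(1 - -536\right)\right) = \left(-2623 + 625\right) \left(-3980 - 32 \left(1 + 536\right)\right) = - 1998 \left(-3980 - 17184\right) = \left(-1998\right) \left(-21164\right) = 42285672$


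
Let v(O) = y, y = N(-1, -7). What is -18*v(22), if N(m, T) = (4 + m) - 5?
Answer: 36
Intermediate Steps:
N(m, T) = -1 + m
y = -2 (y = -1 - 1 = -2)
v(O) = -2
-18*v(22) = -18*(-2) = 36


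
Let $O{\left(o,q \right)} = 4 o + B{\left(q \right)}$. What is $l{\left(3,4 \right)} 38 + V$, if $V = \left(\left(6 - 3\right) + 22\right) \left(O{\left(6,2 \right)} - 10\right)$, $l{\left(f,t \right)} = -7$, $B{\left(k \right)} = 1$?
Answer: $109$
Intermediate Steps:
$O{\left(o,q \right)} = 1 + 4 o$ ($O{\left(o,q \right)} = 4 o + 1 = 1 + 4 o$)
$V = 375$ ($V = \left(\left(6 - 3\right) + 22\right) \left(\left(1 + 4 \cdot 6\right) - 10\right) = \left(3 + 22\right) \left(\left(1 + 24\right) - 10\right) = 25 \left(25 - 10\right) = 25 \cdot 15 = 375$)
$l{\left(3,4 \right)} 38 + V = \left(-7\right) 38 + 375 = -266 + 375 = 109$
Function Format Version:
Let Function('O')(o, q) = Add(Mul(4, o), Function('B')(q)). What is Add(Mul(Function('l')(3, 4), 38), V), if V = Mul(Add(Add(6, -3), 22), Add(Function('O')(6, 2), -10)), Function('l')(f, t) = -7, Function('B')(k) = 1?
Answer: 109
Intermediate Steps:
Function('O')(o, q) = Add(1, Mul(4, o)) (Function('O')(o, q) = Add(Mul(4, o), 1) = Add(1, Mul(4, o)))
V = 375 (V = Mul(Add(Add(6, -3), 22), Add(Add(1, Mul(4, 6)), -10)) = Mul(Add(3, 22), Add(Add(1, 24), -10)) = Mul(25, Add(25, -10)) = Mul(25, 15) = 375)
Add(Mul(Function('l')(3, 4), 38), V) = Add(Mul(-7, 38), 375) = Add(-266, 375) = 109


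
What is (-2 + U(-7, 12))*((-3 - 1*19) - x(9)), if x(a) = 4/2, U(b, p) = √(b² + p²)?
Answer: 48 - 24*√193 ≈ -285.42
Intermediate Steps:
x(a) = 2 (x(a) = 4*(½) = 2)
(-2 + U(-7, 12))*((-3 - 1*19) - x(9)) = (-2 + √((-7)² + 12²))*((-3 - 1*19) - 1*2) = (-2 + √(49 + 144))*((-3 - 19) - 2) = (-2 + √193)*(-22 - 2) = (-2 + √193)*(-24) = 48 - 24*√193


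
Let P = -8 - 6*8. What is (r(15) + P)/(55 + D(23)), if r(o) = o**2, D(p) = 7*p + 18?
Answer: 13/18 ≈ 0.72222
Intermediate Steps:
D(p) = 18 + 7*p
P = -56 (P = -8 - 48 = -56)
(r(15) + P)/(55 + D(23)) = (15**2 - 56)/(55 + (18 + 7*23)) = (225 - 56)/(55 + (18 + 161)) = 169/(55 + 179) = 169/234 = 169*(1/234) = 13/18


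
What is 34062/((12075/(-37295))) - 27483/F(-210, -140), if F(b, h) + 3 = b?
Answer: -857939843/8165 ≈ -1.0508e+5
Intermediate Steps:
F(b, h) = -3 + b
34062/((12075/(-37295))) - 27483/F(-210, -140) = 34062/((12075/(-37295))) - 27483/(-3 - 210) = 34062/((12075*(-1/37295))) - 27483/(-213) = 34062/(-2415/7459) - 27483*(-1/213) = 34062*(-7459/2415) + 9161/71 = -12098498/115 + 9161/71 = -857939843/8165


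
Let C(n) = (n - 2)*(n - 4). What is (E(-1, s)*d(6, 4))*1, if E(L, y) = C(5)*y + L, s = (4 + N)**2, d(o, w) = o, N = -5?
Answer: 12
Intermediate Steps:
C(n) = (-4 + n)*(-2 + n) (C(n) = (-2 + n)*(-4 + n) = (-4 + n)*(-2 + n))
s = 1 (s = (4 - 5)**2 = (-1)**2 = 1)
E(L, y) = L + 3*y (E(L, y) = (8 + 5**2 - 6*5)*y + L = (8 + 25 - 30)*y + L = 3*y + L = L + 3*y)
(E(-1, s)*d(6, 4))*1 = ((-1 + 3*1)*6)*1 = ((-1 + 3)*6)*1 = (2*6)*1 = 12*1 = 12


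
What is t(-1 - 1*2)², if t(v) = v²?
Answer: 81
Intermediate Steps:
t(-1 - 1*2)² = ((-1 - 1*2)²)² = ((-1 - 2)²)² = ((-3)²)² = 9² = 81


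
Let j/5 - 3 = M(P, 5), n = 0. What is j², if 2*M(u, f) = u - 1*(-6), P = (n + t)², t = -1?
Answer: 4225/4 ≈ 1056.3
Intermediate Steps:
P = 1 (P = (0 - 1)² = (-1)² = 1)
M(u, f) = 3 + u/2 (M(u, f) = (u - 1*(-6))/2 = (u + 6)/2 = (6 + u)/2 = 3 + u/2)
j = 65/2 (j = 15 + 5*(3 + (½)*1) = 15 + 5*(3 + ½) = 15 + 5*(7/2) = 15 + 35/2 = 65/2 ≈ 32.500)
j² = (65/2)² = 4225/4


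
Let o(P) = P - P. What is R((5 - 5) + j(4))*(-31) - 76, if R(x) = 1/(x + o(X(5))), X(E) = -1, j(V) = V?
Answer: -335/4 ≈ -83.750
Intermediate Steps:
o(P) = 0
R(x) = 1/x (R(x) = 1/(x + 0) = 1/x)
R((5 - 5) + j(4))*(-31) - 76 = -31/((5 - 5) + 4) - 76 = -31/(0 + 4) - 76 = -31/4 - 76 = -335/4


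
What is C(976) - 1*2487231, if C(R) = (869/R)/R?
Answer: -2369276556187/952576 ≈ -2.4872e+6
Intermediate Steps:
C(R) = 869/R²
C(976) - 1*2487231 = 869/976² - 1*2487231 = 869*(1/952576) - 2487231 = 869/952576 - 2487231 = -2369276556187/952576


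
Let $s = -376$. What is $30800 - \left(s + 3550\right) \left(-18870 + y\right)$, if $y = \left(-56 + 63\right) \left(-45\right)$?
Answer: $60923990$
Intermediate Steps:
$y = -315$ ($y = 7 \left(-45\right) = -315$)
$30800 - \left(s + 3550\right) \left(-18870 + y\right) = 30800 - \left(-376 + 3550\right) \left(-18870 - 315\right) = 30800 - 3174 \left(-19185\right) = 30800 - -60893190 = 30800 + 60893190 = 60923990$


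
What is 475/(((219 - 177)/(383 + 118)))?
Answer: 79325/14 ≈ 5666.1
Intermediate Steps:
475/(((219 - 177)/(383 + 118))) = 475/((42/501)) = 475/((42*(1/501))) = 475/(14/167) = 475*(167/14) = 79325/14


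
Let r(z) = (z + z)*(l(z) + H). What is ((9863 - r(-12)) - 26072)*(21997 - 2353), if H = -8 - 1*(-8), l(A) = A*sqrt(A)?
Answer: -318409596 - 11314944*I*sqrt(3) ≈ -3.1841e+8 - 1.9598e+7*I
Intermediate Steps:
l(A) = A**(3/2)
H = 0 (H = -8 + 8 = 0)
r(z) = 2*z**(5/2) (r(z) = (z + z)*(z**(3/2) + 0) = (2*z)*z**(3/2) = 2*z**(5/2))
((9863 - r(-12)) - 26072)*(21997 - 2353) = ((9863 - 2*(-12)**(5/2)) - 26072)*(21997 - 2353) = ((9863 - 2*288*I*sqrt(3)) - 26072)*19644 = ((9863 - 576*I*sqrt(3)) - 26072)*19644 = (-16209 - 576*I*sqrt(3))*19644 = -318409596 - 11314944*I*sqrt(3)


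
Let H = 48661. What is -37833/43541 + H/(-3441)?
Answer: -2248931954/149824581 ≈ -15.010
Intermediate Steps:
-37833/43541 + H/(-3441) = -37833/43541 + 48661/(-3441) = -37833*1/43541 + 48661*(-1/3441) = -37833/43541 - 48661/3441 = -2248931954/149824581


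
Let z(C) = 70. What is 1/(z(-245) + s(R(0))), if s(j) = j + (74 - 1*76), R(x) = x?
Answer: 1/68 ≈ 0.014706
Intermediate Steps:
s(j) = -2 + j (s(j) = j + (74 - 76) = j - 2 = -2 + j)
1/(z(-245) + s(R(0))) = 1/(70 + (-2 + 0)) = 1/(70 - 2) = 1/68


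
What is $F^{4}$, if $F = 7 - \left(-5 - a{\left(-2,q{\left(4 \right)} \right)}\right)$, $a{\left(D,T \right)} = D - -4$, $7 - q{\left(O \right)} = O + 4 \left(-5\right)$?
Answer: $38416$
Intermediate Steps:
$q{\left(O \right)} = 27 - O$ ($q{\left(O \right)} = 7 - \left(O + 4 \left(-5\right)\right) = 7 - \left(O - 20\right) = 7 - \left(-20 + O\right) = 27 - O$)
$a{\left(D,T \right)} = 4 + D$ ($a{\left(D,T \right)} = D + 4 = 4 + D$)
$F = 14$ ($F = 7 - \left(-5 - \left(4 - 2\right)\right) = 7 - \left(-5 - 2\right) = 7 - -7 = 7 + 7 = 14$)
$F^{4} = 14^{4} = 38416$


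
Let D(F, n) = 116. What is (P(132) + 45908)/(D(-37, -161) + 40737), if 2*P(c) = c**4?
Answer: 151843796/40853 ≈ 3716.8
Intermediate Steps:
P(c) = c**4/2
(P(132) + 45908)/(D(-37, -161) + 40737) = ((1/2)*132**4 + 45908)/(116 + 40737) = ((1/2)*303595776 + 45908)/40853 = (151797888 + 45908)*(1/40853) = 151843796*(1/40853) = 151843796/40853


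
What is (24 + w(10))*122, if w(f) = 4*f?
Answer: 7808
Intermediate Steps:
(24 + w(10))*122 = (24 + 4*10)*122 = (24 + 40)*122 = 64*122 = 7808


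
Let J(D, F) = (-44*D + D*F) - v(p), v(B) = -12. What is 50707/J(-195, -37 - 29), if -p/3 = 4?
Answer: 50707/21462 ≈ 2.3626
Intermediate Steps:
p = -12 (p = -3*4 = -12)
J(D, F) = 12 - 44*D + D*F (J(D, F) = (-44*D + D*F) - 1*(-12) = (-44*D + D*F) + 12 = 12 - 44*D + D*F)
50707/J(-195, -37 - 29) = 50707/(12 - 44*(-195) - 195*(-37 - 29)) = 50707/(12 + 8580 - 195*(-66)) = 50707/(12 + 8580 + 12870) = 50707/21462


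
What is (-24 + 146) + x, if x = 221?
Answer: 343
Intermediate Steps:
(-24 + 146) + x = (-24 + 146) + 221 = 122 + 221 = 343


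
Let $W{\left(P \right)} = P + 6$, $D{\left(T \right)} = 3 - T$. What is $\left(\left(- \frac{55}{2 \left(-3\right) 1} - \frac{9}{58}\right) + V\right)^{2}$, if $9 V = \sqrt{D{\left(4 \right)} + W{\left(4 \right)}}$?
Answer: $\frac{73441}{841} \approx 87.326$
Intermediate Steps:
$W{\left(P \right)} = 6 + P$
$V = \frac{1}{3}$ ($V = \frac{\sqrt{\left(3 - 4\right) + \left(6 + 4\right)}}{9} = \frac{\sqrt{\left(3 - 4\right) + 10}}{9} = \frac{\sqrt{-1 + 10}}{9} = \frac{\sqrt{9}}{9} = \frac{1}{9} \cdot 3 = \frac{1}{3} \approx 0.33333$)
$\left(\left(- \frac{55}{2 \left(-3\right) 1} - \frac{9}{58}\right) + V\right)^{2} = \left(\left(- \frac{55}{2 \left(-3\right) 1} - \frac{9}{58}\right) + \frac{1}{3}\right)^{2} = \left(\left(- \frac{55}{\left(-6\right) 1} - \frac{9}{58}\right) + \frac{1}{3}\right)^{2} = \left(\left(- \frac{55}{-6} - \frac{9}{58}\right) + \frac{1}{3}\right)^{2} = \left(\left(\left(-55\right) \left(- \frac{1}{6}\right) - \frac{9}{58}\right) + \frac{1}{3}\right)^{2} = \left(\left(\frac{55}{6} - \frac{9}{58}\right) + \frac{1}{3}\right)^{2} = \left(\frac{784}{87} + \frac{1}{3}\right)^{2} = \left(\frac{271}{29}\right)^{2} = \frac{73441}{841}$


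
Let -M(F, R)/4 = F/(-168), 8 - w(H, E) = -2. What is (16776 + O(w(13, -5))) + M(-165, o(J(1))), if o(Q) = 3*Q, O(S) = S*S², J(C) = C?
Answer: 248809/14 ≈ 17772.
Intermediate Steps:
w(H, E) = 10 (w(H, E) = 8 - 1*(-2) = 8 + 2 = 10)
O(S) = S³
M(F, R) = F/42 (M(F, R) = -4*F/(-168) = -4*F*(-1)/168 = -(-1)*F/42 = F/42)
(16776 + O(w(13, -5))) + M(-165, o(J(1))) = (16776 + 10³) + (1/42)*(-165) = (16776 + 1000) - 55/14 = 17776 - 55/14 = 248809/14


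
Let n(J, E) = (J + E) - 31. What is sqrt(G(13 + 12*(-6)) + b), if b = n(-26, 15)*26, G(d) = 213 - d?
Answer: 2*I*sqrt(205) ≈ 28.636*I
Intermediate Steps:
n(J, E) = -31 + E + J (n(J, E) = (E + J) - 31 = -31 + E + J)
b = -1092 (b = (-31 + 15 - 26)*26 = -42*26 = -1092)
sqrt(G(13 + 12*(-6)) + b) = sqrt((213 - (13 + 12*(-6))) - 1092) = sqrt((213 - (13 - 72)) - 1092) = sqrt((213 - 1*(-59)) - 1092) = sqrt((213 + 59) - 1092) = sqrt(272 - 1092) = sqrt(-820) = 2*I*sqrt(205)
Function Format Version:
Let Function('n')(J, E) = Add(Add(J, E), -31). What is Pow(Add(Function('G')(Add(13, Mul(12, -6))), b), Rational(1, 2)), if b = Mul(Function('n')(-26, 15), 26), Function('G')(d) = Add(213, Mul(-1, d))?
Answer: Mul(2, I, Pow(205, Rational(1, 2))) ≈ Mul(28.636, I)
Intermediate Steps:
Function('n')(J, E) = Add(-31, E, J) (Function('n')(J, E) = Add(Add(E, J), -31) = Add(-31, E, J))
b = -1092 (b = Mul(Add(-31, 15, -26), 26) = Mul(-42, 26) = -1092)
Pow(Add(Function('G')(Add(13, Mul(12, -6))), b), Rational(1, 2)) = Pow(Add(Add(213, Mul(-1, Add(13, Mul(12, -6)))), -1092), Rational(1, 2)) = Pow(Add(Add(213, Mul(-1, Add(13, -72))), -1092), Rational(1, 2)) = Pow(Add(Add(213, Mul(-1, -59)), -1092), Rational(1, 2)) = Pow(Add(Add(213, 59), -1092), Rational(1, 2)) = Pow(Add(272, -1092), Rational(1, 2)) = Pow(-820, Rational(1, 2)) = Mul(2, I, Pow(205, Rational(1, 2)))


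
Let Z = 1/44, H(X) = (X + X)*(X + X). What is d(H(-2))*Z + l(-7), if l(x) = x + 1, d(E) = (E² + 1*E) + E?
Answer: 6/11 ≈ 0.54545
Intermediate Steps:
H(X) = 4*X² (H(X) = (2*X)*(2*X) = 4*X²)
d(E) = E² + 2*E (d(E) = (E² + E) + E = (E + E²) + E = E² + 2*E)
l(x) = 1 + x
Z = 1/44 ≈ 0.022727
d(H(-2))*Z + l(-7) = ((4*(-2)²)*(2 + 4*(-2)²))*(1/44) + (1 - 7) = ((4*4)*(2 + 4*4))*(1/44) - 6 = (16*(2 + 16))*(1/44) - 6 = (16*18)*(1/44) - 6 = 288*(1/44) - 6 = 72/11 - 6 = 6/11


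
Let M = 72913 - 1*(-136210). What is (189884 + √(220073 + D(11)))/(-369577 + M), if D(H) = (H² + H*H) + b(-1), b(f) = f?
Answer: -94942/80227 - √220314/160454 ≈ -1.1863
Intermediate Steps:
M = 209123 (M = 72913 + 136210 = 209123)
D(H) = -1 + 2*H² (D(H) = (H² + H*H) - 1 = (H² + H²) - 1 = 2*H² - 1 = -1 + 2*H²)
(189884 + √(220073 + D(11)))/(-369577 + M) = (189884 + √(220073 + (-1 + 2*11²)))/(-369577 + 209123) = (189884 + √(220073 + (-1 + 2*121)))/(-160454) = (189884 + √(220073 + (-1 + 242)))*(-1/160454) = (189884 + √(220073 + 241))*(-1/160454) = (189884 + √220314)*(-1/160454) = -94942/80227 - √220314/160454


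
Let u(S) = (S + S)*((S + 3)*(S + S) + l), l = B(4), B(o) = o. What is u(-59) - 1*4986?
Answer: -785202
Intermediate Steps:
l = 4
u(S) = 2*S*(4 + 2*S*(3 + S)) (u(S) = (S + S)*((S + 3)*(S + S) + 4) = (2*S)*((3 + S)*(2*S) + 4) = (2*S)*(2*S*(3 + S) + 4) = (2*S)*(4 + 2*S*(3 + S)) = 2*S*(4 + 2*S*(3 + S)))
u(-59) - 1*4986 = 4*(-59)*(2 + (-59)**2 + 3*(-59)) - 1*4986 = 4*(-59)*(2 + 3481 - 177) - 4986 = 4*(-59)*3306 - 4986 = -780216 - 4986 = -785202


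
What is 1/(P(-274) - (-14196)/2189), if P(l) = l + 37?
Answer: -2189/504597 ≈ -0.0043381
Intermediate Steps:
P(l) = 37 + l
1/(P(-274) - (-14196)/2189) = 1/((37 - 274) - (-14196)/2189) = 1/(-237 - (-14196)/2189) = 1/(-237 - 6*(-2366/2189)) = 1/(-237 + 14196/2189) = 1/(-504597/2189) = -2189/504597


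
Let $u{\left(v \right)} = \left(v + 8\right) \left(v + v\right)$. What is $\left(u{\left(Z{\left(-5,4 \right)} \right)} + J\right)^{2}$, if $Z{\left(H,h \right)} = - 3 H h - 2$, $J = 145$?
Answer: $60855601$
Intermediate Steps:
$Z{\left(H,h \right)} = -2 - 3 H h$ ($Z{\left(H,h \right)} = - 3 H h - 2 = -2 - 3 H h$)
$u{\left(v \right)} = 2 v \left(8 + v\right)$ ($u{\left(v \right)} = \left(8 + v\right) 2 v = 2 v \left(8 + v\right)$)
$\left(u{\left(Z{\left(-5,4 \right)} \right)} + J\right)^{2} = \left(2 \left(-2 - \left(-15\right) 4\right) \left(8 - \left(2 - 60\right)\right) + 145\right)^{2} = \left(2 \left(-2 + 60\right) \left(8 + \left(-2 + 60\right)\right) + 145\right)^{2} = \left(2 \cdot 58 \left(8 + 58\right) + 145\right)^{2} = \left(2 \cdot 58 \cdot 66 + 145\right)^{2} = \left(7656 + 145\right)^{2} = 7801^{2} = 60855601$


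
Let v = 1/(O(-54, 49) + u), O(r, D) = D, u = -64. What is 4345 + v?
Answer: 65174/15 ≈ 4344.9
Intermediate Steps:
v = -1/15 (v = 1/(49 - 64) = 1/(-15) = -1/15 ≈ -0.066667)
4345 + v = 4345 - 1/15 = 65174/15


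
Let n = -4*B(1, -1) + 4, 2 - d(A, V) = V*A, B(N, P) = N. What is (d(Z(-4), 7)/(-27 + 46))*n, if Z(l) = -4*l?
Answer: 0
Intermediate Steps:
d(A, V) = 2 - A*V (d(A, V) = 2 - V*A = 2 - A*V)
n = 0 (n = -4*1 + 4 = -4 + 4 = 0)
(d(Z(-4), 7)/(-27 + 46))*n = ((2 - 1*(-4*(-4))*7)/(-27 + 46))*0 = ((2 - 1*16*7)/19)*0 = ((2 - 112)*(1/19))*0 = -110*1/19*0 = -110/19*0 = 0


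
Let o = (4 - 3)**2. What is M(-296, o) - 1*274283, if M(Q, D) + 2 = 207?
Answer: -274078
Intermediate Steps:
o = 1 (o = 1**2 = 1)
M(Q, D) = 205 (M(Q, D) = -2 + 207 = 205)
M(-296, o) - 1*274283 = 205 - 1*274283 = 205 - 274283 = -274078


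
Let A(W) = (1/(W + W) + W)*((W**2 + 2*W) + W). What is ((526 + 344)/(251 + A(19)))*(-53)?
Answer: -23055/4102 ≈ -5.6204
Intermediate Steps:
A(W) = (W + 1/(2*W))*(W**2 + 3*W) (A(W) = (1/(2*W) + W)*(W**2 + 3*W) = (W + 1/(2*W))*(W**2 + 3*W))
((526 + 344)/(251 + A(19)))*(-53) = ((526 + 344)/(251 + (3/2 + 19**3 + (1/2)*19 + 3*19**2)))*(-53) = (870/(251 + (3/2 + 6859 + 19/2 + 3*361)))*(-53) = (870/(251 + (3/2 + 6859 + 19/2 + 1083)))*(-53) = (870/(251 + 7953))*(-53) = (870/8204)*(-53) = (870*(1/8204))*(-53) = (435/4102)*(-53) = -23055/4102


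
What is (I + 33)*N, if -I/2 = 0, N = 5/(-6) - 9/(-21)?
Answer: -187/14 ≈ -13.357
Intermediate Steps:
N = -17/42 (N = 5*(-⅙) - 9*(-1/21) = -⅚ + 3/7 = -17/42 ≈ -0.40476)
I = 0 (I = -2*0 = 0)
(I + 33)*N = (0 + 33)*(-17/42) = 33*(-17/42) = -187/14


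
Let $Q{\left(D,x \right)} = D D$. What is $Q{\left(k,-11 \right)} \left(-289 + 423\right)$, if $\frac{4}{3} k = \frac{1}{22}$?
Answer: $\frac{603}{3872} \approx 0.15573$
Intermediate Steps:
$k = \frac{3}{88}$ ($k = \frac{3}{4 \cdot 22} = \frac{3}{4} \cdot \frac{1}{22} = \frac{3}{88} \approx 0.034091$)
$Q{\left(D,x \right)} = D^{2}$
$Q{\left(k,-11 \right)} \left(-289 + 423\right) = \left(\frac{3}{88}\right)^{2} \left(-289 + 423\right) = \frac{9}{7744} \cdot 134 = \frac{603}{3872}$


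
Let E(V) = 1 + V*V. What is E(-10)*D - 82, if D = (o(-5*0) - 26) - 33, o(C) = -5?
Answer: -6546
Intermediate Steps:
D = -64 (D = (-5 - 26) - 33 = -31 - 33 = -64)
E(V) = 1 + V²
E(-10)*D - 82 = (1 + (-10)²)*(-64) - 82 = (1 + 100)*(-64) - 82 = 101*(-64) - 82 = -6464 - 82 = -6546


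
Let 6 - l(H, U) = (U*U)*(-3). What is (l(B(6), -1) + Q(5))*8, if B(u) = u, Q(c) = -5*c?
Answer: -128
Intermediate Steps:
l(H, U) = 6 + 3*U² (l(H, U) = 6 - U*U*(-3) = 6 - U²*(-3) = 6 - (-3)*U² = 6 + 3*U²)
(l(B(6), -1) + Q(5))*8 = ((6 + 3*(-1)²) - 5*5)*8 = ((6 + 3*1) - 25)*8 = ((6 + 3) - 25)*8 = (9 - 25)*8 = -16*8 = -128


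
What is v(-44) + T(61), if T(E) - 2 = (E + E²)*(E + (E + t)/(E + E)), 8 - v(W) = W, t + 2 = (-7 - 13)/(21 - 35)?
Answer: 1628405/7 ≈ 2.3263e+5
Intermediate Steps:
t = -4/7 (t = -2 + (-7 - 13)/(21 - 35) = -2 - 20/(-14) = -2 - 20*(-1/14) = -2 + 10/7 = -4/7 ≈ -0.57143)
v(W) = 8 - W
T(E) = 2 + (E + E²)*(E + (-4/7 + E)/(2*E)) (T(E) = 2 + (E + E²)*(E + (E - 4/7)/(E + E)) = 2 + (E + E²)*(E + (-4/7 + E)/((2*E))) = 2 + (E + E²)*(E + (-4/7 + E)*(1/(2*E))) = 2 + (E + E²)*(E + (-4/7 + E)/(2*E)))
v(-44) + T(61) = (8 - 1*(-44)) + (12/7 + 61³ + (3/2)*61² + (3/14)*61) = (8 + 44) + (12/7 + 226981 + (3/2)*3721 + 183/14) = 52 + (12/7 + 226981 + 11163/2 + 183/14) = 52 + 1628041/7 = 1628405/7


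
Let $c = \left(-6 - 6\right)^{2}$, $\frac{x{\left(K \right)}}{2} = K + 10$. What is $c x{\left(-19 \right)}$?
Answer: $-2592$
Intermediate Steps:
$x{\left(K \right)} = 20 + 2 K$ ($x{\left(K \right)} = 2 \left(K + 10\right) = 2 \left(10 + K\right) = 20 + 2 K$)
$c = 144$ ($c = \left(-12\right)^{2} = 144$)
$c x{\left(-19 \right)} = 144 \left(20 + 2 \left(-19\right)\right) = 144 \left(20 - 38\right) = 144 \left(-18\right) = -2592$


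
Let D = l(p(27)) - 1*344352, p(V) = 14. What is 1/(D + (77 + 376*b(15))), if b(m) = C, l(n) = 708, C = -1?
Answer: -1/343943 ≈ -2.9075e-6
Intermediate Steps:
D = -343644 (D = 708 - 1*344352 = 708 - 344352 = -343644)
b(m) = -1
1/(D + (77 + 376*b(15))) = 1/(-343644 + (77 + 376*(-1))) = 1/(-343644 + (77 - 376)) = 1/(-343644 - 299) = 1/(-343943) = -1/343943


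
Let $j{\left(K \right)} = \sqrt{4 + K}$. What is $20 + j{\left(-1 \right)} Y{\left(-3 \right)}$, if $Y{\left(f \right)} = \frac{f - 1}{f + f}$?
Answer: $20 + \frac{2 \sqrt{3}}{3} \approx 21.155$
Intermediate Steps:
$Y{\left(f \right)} = \frac{-1 + f}{2 f}$
$20 + j{\left(-1 \right)} Y{\left(-3 \right)} = 20 + \sqrt{4 - 1} \frac{-1 - 3}{2 \left(-3\right)} = 20 + \sqrt{3} \cdot \frac{1}{2} \left(- \frac{1}{3}\right) \left(-4\right) = 20 + \sqrt{3} \cdot \frac{2}{3} = 20 + \frac{2 \sqrt{3}}{3}$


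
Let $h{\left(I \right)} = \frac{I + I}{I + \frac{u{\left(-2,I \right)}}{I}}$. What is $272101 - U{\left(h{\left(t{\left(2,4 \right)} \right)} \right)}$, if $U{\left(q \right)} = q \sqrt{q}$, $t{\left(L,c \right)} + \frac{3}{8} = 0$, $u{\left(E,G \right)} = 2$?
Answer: $272101 - \frac{54 \sqrt{274}}{18769} \approx 2.721 \cdot 10^{5}$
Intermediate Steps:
$t{\left(L,c \right)} = - \frac{3}{8}$ ($t{\left(L,c \right)} = - \frac{3}{8} + 0 = - \frac{3}{8}$)
$h{\left(I \right)} = \frac{2 I}{I + \frac{2}{I}}$ ($h{\left(I \right)} = \frac{I + I}{I + \frac{2}{I}} = \frac{2 I}{I + \frac{2}{I}}$)
$U{\left(q \right)} = q^{\frac{3}{2}}$
$272101 - U{\left(h{\left(t{\left(2,4 \right)} \right)} \right)} = 272101 - \left(\frac{2 \left(- \frac{3}{8}\right)^{2}}{2 + \left(- \frac{3}{8}\right)^{2}}\right)^{\frac{3}{2}} = 272101 - \left(2 \cdot \frac{9}{64} \frac{1}{2 + \frac{9}{64}}\right)^{\frac{3}{2}} = 272101 - \left(2 \cdot \frac{9}{64} \frac{1}{\frac{137}{64}}\right)^{\frac{3}{2}} = 272101 - \left(2 \cdot \frac{9}{64} \cdot \frac{64}{137}\right)^{\frac{3}{2}} = 272101 - \left(\frac{18}{137}\right)^{\frac{3}{2}} = 272101 - \frac{54 \sqrt{274}}{18769}$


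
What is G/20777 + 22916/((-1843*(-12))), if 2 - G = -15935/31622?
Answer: 400090313/386078214 ≈ 1.0363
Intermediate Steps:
G = 79179/31622 (G = 2 - (-15935)/31622 = 2 - 1*(-15935/31622) = 2 + 15935/31622 = 79179/31622 ≈ 2.5039)
G/20777 + 22916/((-1843*(-12))) = (79179/31622)/20777 + 22916/((-1843*(-12))) = (79179/31622)*(1/20777) + 22916/22116 = 79179/657010294 + 22916*(1/22116) = 79179/657010294 + 5729/5529 = 400090313/386078214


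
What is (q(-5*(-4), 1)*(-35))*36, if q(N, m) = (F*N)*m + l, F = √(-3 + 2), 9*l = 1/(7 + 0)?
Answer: -20 - 25200*I ≈ -20.0 - 25200.0*I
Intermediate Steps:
l = 1/63 (l = 1/(9*(7 + 0)) = (⅑)/7 = (⅑)*(⅐) = 1/63 ≈ 0.015873)
F = I (F = √(-1) = I ≈ 1.0*I)
q(N, m) = 1/63 + I*N*m (q(N, m) = (I*N)*m + 1/63 = I*N*m + 1/63 = 1/63 + I*N*m)
(q(-5*(-4), 1)*(-35))*36 = ((1/63 + I*(-5*(-4))*1)*(-35))*36 = ((1/63 + I*20*1)*(-35))*36 = ((1/63 + 20*I)*(-35))*36 = (-5/9 - 700*I)*36 = -20 - 25200*I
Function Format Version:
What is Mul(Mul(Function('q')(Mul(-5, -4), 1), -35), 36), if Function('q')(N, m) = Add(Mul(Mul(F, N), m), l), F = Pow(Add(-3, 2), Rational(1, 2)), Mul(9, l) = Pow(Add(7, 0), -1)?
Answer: Add(-20, Mul(-25200, I)) ≈ Add(-20.000, Mul(-25200., I))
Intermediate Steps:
l = Rational(1, 63) (l = Mul(Rational(1, 9), Pow(Add(7, 0), -1)) = Mul(Rational(1, 9), Pow(7, -1)) = Mul(Rational(1, 9), Rational(1, 7)) = Rational(1, 63) ≈ 0.015873)
F = I (F = Pow(-1, Rational(1, 2)) = I ≈ Mul(1.0000, I))
Function('q')(N, m) = Add(Rational(1, 63), Mul(I, N, m)) (Function('q')(N, m) = Add(Mul(Mul(I, N), m), Rational(1, 63)) = Add(Mul(I, N, m), Rational(1, 63)) = Add(Rational(1, 63), Mul(I, N, m)))
Mul(Mul(Function('q')(Mul(-5, -4), 1), -35), 36) = Mul(Mul(Add(Rational(1, 63), Mul(I, Mul(-5, -4), 1)), -35), 36) = Mul(Mul(Add(Rational(1, 63), Mul(I, 20, 1)), -35), 36) = Mul(Mul(Add(Rational(1, 63), Mul(20, I)), -35), 36) = Mul(Add(Rational(-5, 9), Mul(-700, I)), 36) = Add(-20, Mul(-25200, I))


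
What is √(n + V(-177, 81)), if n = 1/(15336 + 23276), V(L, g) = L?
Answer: I*√1346361631/2758 ≈ 13.304*I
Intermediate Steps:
n = 1/38612 ≈ 2.5899e-5
√(n + V(-177, 81)) = √(1/38612 - 177) = √(-6834323/38612) = I*√1346361631/2758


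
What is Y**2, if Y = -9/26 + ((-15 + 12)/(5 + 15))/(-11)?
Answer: 904401/8179600 ≈ 0.11057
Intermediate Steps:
Y = -951/2860 (Y = -9*1/26 - 3/20*(-1/11) = -9/26 - 3*1/20*(-1/11) = -9/26 - 3/20*(-1/11) = -9/26 + 3/220 = -951/2860 ≈ -0.33252)
Y**2 = (-951/2860)**2 = 904401/8179600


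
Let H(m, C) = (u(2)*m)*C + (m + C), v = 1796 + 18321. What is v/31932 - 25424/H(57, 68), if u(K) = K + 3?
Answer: -419457083/622833660 ≈ -0.67347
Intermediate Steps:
u(K) = 3 + K
v = 20117
H(m, C) = C + m + 5*C*m (H(m, C) = ((3 + 2)*m)*C + (m + C) = (5*m)*C + (C + m) = 5*C*m + (C + m) = C + m + 5*C*m)
v/31932 - 25424/H(57, 68) = 20117/31932 - 25424/(68 + 57 + 5*68*57) = 20117*(1/31932) - 25424/(68 + 57 + 19380) = 20117/31932 - 25424/19505 = -419457083/622833660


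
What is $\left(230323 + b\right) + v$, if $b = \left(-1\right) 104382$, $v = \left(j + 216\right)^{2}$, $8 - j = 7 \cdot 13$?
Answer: $143630$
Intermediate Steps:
$j = -83$ ($j = 8 - 7 \cdot 13 = 8 - 91 = -83$)
$v = 17689$ ($v = \left(-83 + 216\right)^{2} = 133^{2} = 17689$)
$b = -104382$
$\left(230323 + b\right) + v = \left(230323 - 104382\right) + 17689 = 125941 + 17689 = 143630$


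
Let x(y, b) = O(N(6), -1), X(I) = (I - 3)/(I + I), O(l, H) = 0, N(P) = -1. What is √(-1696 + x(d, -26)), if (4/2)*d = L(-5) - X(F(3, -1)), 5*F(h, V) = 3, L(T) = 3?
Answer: 4*I*√106 ≈ 41.182*I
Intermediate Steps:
F(h, V) = ⅗ (F(h, V) = (⅕)*3 = ⅗)
X(I) = (-3 + I)/(2*I) (X(I) = (-3 + I)/((2*I)) = (-3 + I)*(1/(2*I)) = (-3 + I)/(2*I))
d = 5/2 (d = (3 - (-3 + ⅗)/(2*⅗))/2 = (3 - 5*(-12)/(2*3*5))/2 = (3 - 1*(-2))/2 = (3 + 2)/2 = (½)*5 = 5/2 ≈ 2.5000)
x(y, b) = 0
√(-1696 + x(d, -26)) = √(-1696 + 0) = √(-1696) = 4*I*√106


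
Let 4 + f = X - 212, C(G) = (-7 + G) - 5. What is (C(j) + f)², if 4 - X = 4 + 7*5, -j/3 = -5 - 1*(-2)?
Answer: 64516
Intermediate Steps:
j = 9 (j = -3*(-5 - 1*(-2)) = -3*(-5 + 2) = -3*(-3) = 9)
X = -35 (X = 4 - (4 + 7*5) = 4 - (4 + 35) = 4 - 1*39 = 4 - 39 = -35)
C(G) = -12 + G
f = -251 (f = -4 + (-35 - 212) = -4 - 247 = -251)
(C(j) + f)² = ((-12 + 9) - 251)² = (-3 - 251)² = (-254)² = 64516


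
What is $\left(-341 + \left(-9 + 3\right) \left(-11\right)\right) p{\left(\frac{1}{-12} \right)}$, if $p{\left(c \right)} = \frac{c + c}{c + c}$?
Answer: $-275$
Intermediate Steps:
$p{\left(c \right)} = 1$ ($p{\left(c \right)} = \frac{2 c}{2 c} = 2 c \frac{1}{2 c} = 1$)
$\left(-341 + \left(-9 + 3\right) \left(-11\right)\right) p{\left(\frac{1}{-12} \right)} = \left(-341 + \left(-9 + 3\right) \left(-11\right)\right) 1 = \left(-341 - -66\right) 1 = \left(-341 + 66\right) 1 = \left(-275\right) 1 = -275$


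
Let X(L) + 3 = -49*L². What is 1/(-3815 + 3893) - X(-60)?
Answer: 13759435/78 ≈ 1.7640e+5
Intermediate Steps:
X(L) = -3 - 49*L²
1/(-3815 + 3893) - X(-60) = 1/(-3815 + 3893) - (-3 - 49*(-60)²) = 1/78 - (-3 - 49*3600) = 1/78 - (-3 - 176400) = 1/78 - 1*(-176403) = 1/78 + 176403 = 13759435/78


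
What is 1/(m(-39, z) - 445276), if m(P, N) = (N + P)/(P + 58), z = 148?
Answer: -19/8460135 ≈ -2.2458e-6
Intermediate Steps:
m(P, N) = (N + P)/(58 + P)
1/(m(-39, z) - 445276) = 1/((148 - 39)/(58 - 39) - 445276) = 1/(109/19 - 445276) = 1/(-8460135/19) = -19/8460135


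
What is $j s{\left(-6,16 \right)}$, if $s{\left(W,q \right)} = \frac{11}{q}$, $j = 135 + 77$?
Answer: $\frac{583}{4} \approx 145.75$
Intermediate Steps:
$j = 212$
$j s{\left(-6,16 \right)} = 212 \cdot \frac{11}{16} = \frac{583}{4}$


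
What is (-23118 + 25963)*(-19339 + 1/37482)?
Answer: -2062239209465/37482 ≈ -5.5019e+7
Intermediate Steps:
(-23118 + 25963)*(-19339 + 1/37482) = 2845*(-19339 + 1/37482) = 2845*(-724864397/37482) = -2062239209465/37482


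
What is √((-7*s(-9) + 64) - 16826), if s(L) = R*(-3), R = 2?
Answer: 4*I*√1045 ≈ 129.31*I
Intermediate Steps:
s(L) = -6 (s(L) = 2*(-3) = -6)
√((-7*s(-9) + 64) - 16826) = √((-7*(-6) + 64) - 16826) = √((42 + 64) - 16826) = √(106 - 16826) = √(-16720) = 4*I*√1045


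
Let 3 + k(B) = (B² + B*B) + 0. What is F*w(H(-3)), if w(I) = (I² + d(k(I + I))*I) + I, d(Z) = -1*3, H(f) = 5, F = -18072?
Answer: -271080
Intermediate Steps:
k(B) = -3 + 2*B² (k(B) = -3 + ((B² + B*B) + 0) = -3 + ((B² + B²) + 0) = -3 + (2*B² + 0) = -3 + 2*B²)
d(Z) = -3
w(I) = I² - 2*I (w(I) = (I² - 3*I) + I = I² - 2*I)
F*w(H(-3)) = -90360*(-2 + 5) = -90360*3 = -18072*15 = -271080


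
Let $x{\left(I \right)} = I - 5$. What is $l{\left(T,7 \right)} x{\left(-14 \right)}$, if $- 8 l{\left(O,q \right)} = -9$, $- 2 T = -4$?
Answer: $- \frac{171}{8} \approx -21.375$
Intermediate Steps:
$x{\left(I \right)} = -5 + I$
$T = 2$ ($T = \left(- \frac{1}{2}\right) \left(-4\right) = 2$)
$l{\left(O,q \right)} = \frac{9}{8}$ ($l{\left(O,q \right)} = \left(- \frac{1}{8}\right) \left(-9\right) = \frac{9}{8}$)
$l{\left(T,7 \right)} x{\left(-14 \right)} = \frac{9 \left(-5 - 14\right)}{8} = \frac{9}{8} \left(-19\right) = - \frac{171}{8}$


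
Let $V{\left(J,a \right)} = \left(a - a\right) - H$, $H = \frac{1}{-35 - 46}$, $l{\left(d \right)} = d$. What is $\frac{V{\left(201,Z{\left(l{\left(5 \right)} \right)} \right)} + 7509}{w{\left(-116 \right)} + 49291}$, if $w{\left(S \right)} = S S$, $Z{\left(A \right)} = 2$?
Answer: $\frac{608230}{5082507} \approx 0.11967$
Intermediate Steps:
$w{\left(S \right)} = S^{2}$
$H = - \frac{1}{81}$ ($H = \frac{1}{-81} = - \frac{1}{81} \approx -0.012346$)
$V{\left(J,a \right)} = \frac{1}{81}$ ($V{\left(J,a \right)} = \left(a - a\right) - - \frac{1}{81} = 0 + \frac{1}{81} = \frac{1}{81}$)
$\frac{V{\left(201,Z{\left(l{\left(5 \right)} \right)} \right)} + 7509}{w{\left(-116 \right)} + 49291} = \frac{\frac{1}{81} + 7509}{\left(-116\right)^{2} + 49291} = \frac{608230}{81 \left(13456 + 49291\right)} = \frac{608230}{81 \cdot 62747} = \frac{608230}{81} \cdot \frac{1}{62747} = \frac{608230}{5082507}$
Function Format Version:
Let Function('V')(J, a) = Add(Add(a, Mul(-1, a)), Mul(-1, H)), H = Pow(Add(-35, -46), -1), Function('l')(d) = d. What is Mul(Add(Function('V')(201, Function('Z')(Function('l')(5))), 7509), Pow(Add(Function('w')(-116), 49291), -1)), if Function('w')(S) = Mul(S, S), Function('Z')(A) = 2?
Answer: Rational(608230, 5082507) ≈ 0.11967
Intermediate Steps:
Function('w')(S) = Pow(S, 2)
H = Rational(-1, 81) (H = Pow(-81, -1) = Rational(-1, 81) ≈ -0.012346)
Function('V')(J, a) = Rational(1, 81) (Function('V')(J, a) = Add(Add(a, Mul(-1, a)), Mul(-1, Rational(-1, 81))) = Add(0, Rational(1, 81)) = Rational(1, 81))
Mul(Add(Function('V')(201, Function('Z')(Function('l')(5))), 7509), Pow(Add(Function('w')(-116), 49291), -1)) = Mul(Add(Rational(1, 81), 7509), Pow(Add(Pow(-116, 2), 49291), -1)) = Mul(Rational(608230, 81), Pow(Add(13456, 49291), -1)) = Mul(Rational(608230, 81), Pow(62747, -1)) = Mul(Rational(608230, 81), Rational(1, 62747)) = Rational(608230, 5082507)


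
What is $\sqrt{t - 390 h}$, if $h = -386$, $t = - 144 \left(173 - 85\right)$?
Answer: $2 \sqrt{34467} \approx 371.31$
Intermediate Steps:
$t = -12672$ ($t = \left(-144\right) 88 = -12672$)
$\sqrt{t - 390 h} = \sqrt{-12672 - -150540} = \sqrt{-12672 + 150540} = \sqrt{137868} = 2 \sqrt{34467}$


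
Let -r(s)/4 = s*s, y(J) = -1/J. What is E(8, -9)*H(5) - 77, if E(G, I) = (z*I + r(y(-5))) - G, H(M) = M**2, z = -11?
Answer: 2194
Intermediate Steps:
r(s) = -4*s**2 (r(s) = -4*s*s = -4*s**2)
E(G, I) = -4/25 - G - 11*I (E(G, I) = (-11*I - 4*(-1/(-5))**2) - G = (-11*I - 4*(-1*(-1/5))**2) - G = (-11*I - 4*(1/5)**2) - G = (-11*I - 4*1/25) - G = (-11*I - 4/25) - G = (-4/25 - 11*I) - G = -4/25 - G - 11*I)
E(8, -9)*H(5) - 77 = (-4/25 - 1*8 - 11*(-9))*5**2 - 77 = (-4/25 - 8 + 99)*25 - 77 = (2271/25)*25 - 77 = 2271 - 77 = 2194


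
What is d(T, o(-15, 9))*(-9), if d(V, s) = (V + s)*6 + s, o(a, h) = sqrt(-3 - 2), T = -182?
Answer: 9828 - 63*I*sqrt(5) ≈ 9828.0 - 140.87*I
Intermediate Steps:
o(a, h) = I*sqrt(5) (o(a, h) = sqrt(-5) = I*sqrt(5))
d(V, s) = 6*V + 7*s (d(V, s) = (6*V + 6*s) + s = 6*V + 7*s)
d(T, o(-15, 9))*(-9) = (6*(-182) + 7*(I*sqrt(5)))*(-9) = (-1092 + 7*I*sqrt(5))*(-9) = 9828 - 63*I*sqrt(5)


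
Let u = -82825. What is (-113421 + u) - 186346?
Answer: -382592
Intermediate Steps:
(-113421 + u) - 186346 = (-113421 - 82825) - 186346 = -196246 - 186346 = -382592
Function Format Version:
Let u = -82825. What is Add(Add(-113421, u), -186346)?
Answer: -382592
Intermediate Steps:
Add(Add(-113421, u), -186346) = Add(Add(-113421, -82825), -186346) = Add(-196246, -186346) = -382592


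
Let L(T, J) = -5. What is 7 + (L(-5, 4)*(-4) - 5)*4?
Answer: 67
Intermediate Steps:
7 + (L(-5, 4)*(-4) - 5)*4 = 7 + (-5*(-4) - 5)*4 = 7 + (20 - 5)*4 = 7 + 15*4 = 7 + 60 = 67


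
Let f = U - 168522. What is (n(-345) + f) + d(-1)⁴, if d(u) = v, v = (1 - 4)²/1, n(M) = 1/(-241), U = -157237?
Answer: -76926719/241 ≈ -3.1920e+5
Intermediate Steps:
n(M) = -1/241
v = 9 (v = (-3)²*1 = 9*1 = 9)
d(u) = 9
f = -325759 (f = -157237 - 168522 = -325759)
(n(-345) + f) + d(-1)⁴ = (-1/241 - 325759) + 9⁴ = -78507920/241 + 6561 = -76926719/241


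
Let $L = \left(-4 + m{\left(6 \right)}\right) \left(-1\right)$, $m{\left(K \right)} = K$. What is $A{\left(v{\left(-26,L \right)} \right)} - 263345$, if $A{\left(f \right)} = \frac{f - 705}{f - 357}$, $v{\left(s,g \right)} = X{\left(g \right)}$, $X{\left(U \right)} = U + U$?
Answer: $- \frac{95066836}{361} \approx -2.6334 \cdot 10^{5}$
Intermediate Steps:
$X{\left(U \right)} = 2 U$
$L = -2$ ($L = \left(-4 + 6\right) \left(-1\right) = 2 \left(-1\right) = -2$)
$v{\left(s,g \right)} = 2 g$
$A{\left(f \right)} = \frac{-705 + f}{-357 + f}$
$A{\left(v{\left(-26,L \right)} \right)} - 263345 = \frac{-705 + 2 \left(-2\right)}{-357 + 2 \left(-2\right)} - 263345 = \frac{-705 - 4}{-357 - 4} - 263345 = \frac{1}{-361} \left(-709\right) - 263345 = \left(- \frac{1}{361}\right) \left(-709\right) - 263345 = \frac{709}{361} - 263345 = - \frac{95066836}{361}$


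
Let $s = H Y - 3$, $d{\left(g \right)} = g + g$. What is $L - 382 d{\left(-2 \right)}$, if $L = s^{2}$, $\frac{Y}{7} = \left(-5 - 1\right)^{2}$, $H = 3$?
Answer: $568537$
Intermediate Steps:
$d{\left(g \right)} = 2 g$
$Y = 252$ ($Y = 7 \left(-5 - 1\right)^{2} = 7 \left(-6\right)^{2} = 7 \cdot 36 = 252$)
$s = 753$ ($s = 3 \cdot 252 - 3 = 756 - 3 = 753$)
$L = 567009$ ($L = 753^{2} = 567009$)
$L - 382 d{\left(-2 \right)} = 567009 - 382 \cdot 2 \left(-2\right) = 567009 - -1528 = 567009 + 1528 = 568537$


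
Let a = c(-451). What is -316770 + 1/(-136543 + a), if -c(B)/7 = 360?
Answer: -44050986511/139063 ≈ -3.1677e+5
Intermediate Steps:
c(B) = -2520 (c(B) = -7*360 = -2520)
a = -2520
-316770 + 1/(-136543 + a) = -316770 + 1/(-136543 - 2520) = -316770 + 1/(-139063) = -316770 - 1/139063 = -44050986511/139063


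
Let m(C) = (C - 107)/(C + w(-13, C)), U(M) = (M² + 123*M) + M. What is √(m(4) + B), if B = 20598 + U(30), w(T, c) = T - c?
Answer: √4263181/13 ≈ 158.83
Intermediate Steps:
U(M) = M² + 124*M
B = 25218 (B = 20598 + 30*(124 + 30) = 20598 + 30*154 = 20598 + 4620 = 25218)
m(C) = 107/13 - C/13 (m(C) = (C - 107)/(C + (-13 - C)) = (-107 + C)/(-13) = (-107 + C)*(-1/13) = 107/13 - C/13)
√(m(4) + B) = √((107/13 - 1/13*4) + 25218) = √((107/13 - 4/13) + 25218) = √(103/13 + 25218) = √(327937/13) = √4263181/13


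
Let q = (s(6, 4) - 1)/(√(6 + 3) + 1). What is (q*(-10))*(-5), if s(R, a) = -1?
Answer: -25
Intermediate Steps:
q = -½ (q = (-1 - 1)/(√(6 + 3) + 1) = -2/(√9 + 1) = -2/(3 + 1) = -2/4 = -2*¼ = -½ ≈ -0.50000)
(q*(-10))*(-5) = -½*(-10)*(-5) = 5*(-5) = -25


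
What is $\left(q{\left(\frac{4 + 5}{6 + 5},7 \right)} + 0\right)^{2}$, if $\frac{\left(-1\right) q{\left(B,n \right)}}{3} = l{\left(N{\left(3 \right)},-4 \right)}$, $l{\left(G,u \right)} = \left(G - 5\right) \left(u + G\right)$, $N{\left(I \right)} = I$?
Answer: $36$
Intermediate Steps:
$l{\left(G,u \right)} = \left(-5 + G\right) \left(G + u\right)$
$q{\left(B,n \right)} = -6$ ($q{\left(B,n \right)} = - 3 \left(3^{2} - 15 - -20 + 3 \left(-4\right)\right) = - 3 \left(9 - 15 + 20 - 12\right) = \left(-3\right) 2 = -6$)
$\left(q{\left(\frac{4 + 5}{6 + 5},7 \right)} + 0\right)^{2} = \left(-6 + 0\right)^{2} = \left(-6\right)^{2} = 36$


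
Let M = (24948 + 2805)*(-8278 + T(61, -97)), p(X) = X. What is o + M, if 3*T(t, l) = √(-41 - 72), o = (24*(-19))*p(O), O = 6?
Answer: -229742070 + 9251*I*√113 ≈ -2.2974e+8 + 98340.0*I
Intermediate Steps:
o = -2736 (o = (24*(-19))*6 = -456*6 = -2736)
T(t, l) = I*√113/3 (T(t, l) = √(-41 - 72)/3 = √(-113)/3 = (I*√113)/3 = I*√113/3)
M = -229739334 + 9251*I*√113 (M = (24948 + 2805)*(-8278 + I*√113/3) = 27753*(-8278 + I*√113/3) = -229739334 + 9251*I*√113 ≈ -2.2974e+8 + 98340.0*I)
o + M = -2736 + (-229739334 + 9251*I*√113) = -229742070 + 9251*I*√113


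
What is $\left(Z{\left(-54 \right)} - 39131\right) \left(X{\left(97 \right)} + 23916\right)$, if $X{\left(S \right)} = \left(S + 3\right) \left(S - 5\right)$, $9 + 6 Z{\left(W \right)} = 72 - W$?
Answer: $-1295216434$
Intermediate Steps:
$Z{\left(W \right)} = \frac{21}{2} - \frac{W}{6}$ ($Z{\left(W \right)} = - \frac{3}{2} + \frac{72 - W}{6} = - \frac{3}{2} - \left(-12 + \frac{W}{6}\right) = \frac{21}{2} - \frac{W}{6}$)
$X{\left(S \right)} = \left(-5 + S\right) \left(3 + S\right)$ ($X{\left(S \right)} = \left(3 + S\right) \left(-5 + S\right) = \left(-5 + S\right) \left(3 + S\right)$)
$\left(Z{\left(-54 \right)} - 39131\right) \left(X{\left(97 \right)} + 23916\right) = \left(\left(\frac{21}{2} - -9\right) - 39131\right) \left(\left(-15 + 97^{2} - 194\right) + 23916\right) = \left(\left(\frac{21}{2} + 9\right) - 39131\right) \left(\left(-15 + 9409 - 194\right) + 23916\right) = \left(\frac{39}{2} - 39131\right) \left(9200 + 23916\right) = \left(- \frac{78223}{2}\right) 33116 = -1295216434$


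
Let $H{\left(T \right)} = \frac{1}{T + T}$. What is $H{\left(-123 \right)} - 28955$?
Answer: $- \frac{7122931}{246} \approx -28955.0$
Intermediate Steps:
$H{\left(T \right)} = \frac{1}{2 T}$
$H{\left(-123 \right)} - 28955 = \frac{1}{2 \left(-123\right)} - 28955 = \frac{1}{2} \left(- \frac{1}{123}\right) - 28955 = - \frac{1}{246} - 28955 = - \frac{7122931}{246}$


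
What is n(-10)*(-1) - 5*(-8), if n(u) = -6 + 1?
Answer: 45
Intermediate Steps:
n(u) = -5
n(-10)*(-1) - 5*(-8) = -5*(-1) - 5*(-8) = 5 + 40 = 45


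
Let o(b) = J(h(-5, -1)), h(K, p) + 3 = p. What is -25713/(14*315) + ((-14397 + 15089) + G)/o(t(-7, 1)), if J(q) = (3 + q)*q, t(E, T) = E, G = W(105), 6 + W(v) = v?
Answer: 188081/980 ≈ 191.92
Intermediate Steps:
W(v) = -6 + v
G = 99 (G = -6 + 105 = 99)
h(K, p) = -3 + p
J(q) = q*(3 + q)
o(b) = 4 (o(b) = (-3 - 1)*(3 + (-3 - 1)) = -4*(3 - 4) = -4*(-1) = 4)
-25713/(14*315) + ((-14397 + 15089) + G)/o(t(-7, 1)) = -25713/(14*315) + ((-14397 + 15089) + 99)/4 = -25713/4410 + (692 + 99)*(1/4) = -25713*1/4410 + 791*(1/4) = -2857/490 + 791/4 = 188081/980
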